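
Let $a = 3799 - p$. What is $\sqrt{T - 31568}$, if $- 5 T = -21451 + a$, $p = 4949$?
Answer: $\frac{i \sqrt{676195}}{5} \approx 164.46 i$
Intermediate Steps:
$a = -1150$ ($a = 3799 - 4949 = -1150$)
$T = \frac{22601}{5}$ ($T = - \frac{-21451 - 1150}{5} = \left(- \frac{1}{5}\right) \left(-22601\right) = \frac{22601}{5} \approx 4520.2$)
$\sqrt{T - 31568} = \sqrt{\frac{22601}{5} - 31568} = \sqrt{- \frac{135239}{5}} = \frac{i \sqrt{676195}}{5}$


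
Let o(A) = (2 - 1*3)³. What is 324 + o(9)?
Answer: 323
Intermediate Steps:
o(A) = -1 (o(A) = (2 - 3)³ = (-1)³ = -1)
324 + o(9) = 324 - 1 = 323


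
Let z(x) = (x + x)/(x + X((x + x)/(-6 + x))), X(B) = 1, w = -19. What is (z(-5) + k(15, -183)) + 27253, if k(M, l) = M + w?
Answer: 54503/2 ≈ 27252.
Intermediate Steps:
z(x) = 2*x/(1 + x) (z(x) = (x + x)/(x + 1) = (2*x)/(1 + x) = 2*x/(1 + x))
k(M, l) = -19 + M (k(M, l) = M - 19 = -19 + M)
(z(-5) + k(15, -183)) + 27253 = (2*(-5)/(1 - 5) + (-19 + 15)) + 27253 = (2*(-5)/(-4) - 4) + 27253 = (2*(-5)*(-¼) - 4) + 27253 = (5/2 - 4) + 27253 = -3/2 + 27253 = 54503/2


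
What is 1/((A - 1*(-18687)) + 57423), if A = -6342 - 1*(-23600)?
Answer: 1/93368 ≈ 1.0710e-5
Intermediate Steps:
A = 17258 (A = -6342 + 23600 = 17258)
1/((A - 1*(-18687)) + 57423) = 1/((17258 - 1*(-18687)) + 57423) = 1/((17258 + 18687) + 57423) = 1/(35945 + 57423) = 1/93368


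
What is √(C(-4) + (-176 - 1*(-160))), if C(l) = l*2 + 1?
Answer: I*√23 ≈ 4.7958*I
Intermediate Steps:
C(l) = 1 + 2*l (C(l) = 2*l + 1 = 1 + 2*l)
√(C(-4) + (-176 - 1*(-160))) = √((1 + 2*(-4)) + (-176 - 1*(-160))) = √((1 - 8) + (-176 + 160)) = √(-7 - 16) = √(-23) = I*√23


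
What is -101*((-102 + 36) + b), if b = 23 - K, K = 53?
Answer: 9696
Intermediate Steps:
b = -30 (b = 23 - 1*53 = 23 - 53 = -30)
-101*((-102 + 36) + b) = -101*((-102 + 36) - 30) = -101*(-66 - 30) = -101*(-96) = 9696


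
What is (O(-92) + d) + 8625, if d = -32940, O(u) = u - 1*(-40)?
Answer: -24367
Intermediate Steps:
O(u) = 40 + u (O(u) = u + 40 = 40 + u)
(O(-92) + d) + 8625 = ((40 - 92) - 32940) + 8625 = (-52 - 32940) + 8625 = -32992 + 8625 = -24367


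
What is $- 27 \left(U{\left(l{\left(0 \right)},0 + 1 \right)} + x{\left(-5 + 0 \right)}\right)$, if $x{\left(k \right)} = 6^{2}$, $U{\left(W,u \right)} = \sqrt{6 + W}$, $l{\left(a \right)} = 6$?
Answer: $-972 - 54 \sqrt{3} \approx -1065.5$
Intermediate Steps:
$x{\left(k \right)} = 36$
$- 27 \left(U{\left(l{\left(0 \right)},0 + 1 \right)} + x{\left(-5 + 0 \right)}\right) = - 27 \left(\sqrt{6 + 6} + 36\right) = - 27 \left(\sqrt{12} + 36\right) = - 27 \left(2 \sqrt{3} + 36\right) = - 27 \left(36 + 2 \sqrt{3}\right) = -972 - 54 \sqrt{3}$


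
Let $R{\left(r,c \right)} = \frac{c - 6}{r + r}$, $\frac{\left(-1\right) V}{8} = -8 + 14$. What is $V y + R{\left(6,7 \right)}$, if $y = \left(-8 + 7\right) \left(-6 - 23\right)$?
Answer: $- \frac{16703}{12} \approx -1391.9$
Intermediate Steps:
$V = -48$ ($V = - 8 \left(-8 + 14\right) = \left(-8\right) 6 = -48$)
$R{\left(r,c \right)} = \frac{-6 + c}{2 r}$
$y = 29$ ($y = \left(-1\right) \left(-29\right) = 29$)
$V y + R{\left(6,7 \right)} = \left(-48\right) 29 + \frac{-6 + 7}{2 \cdot 6} = -1392 + \frac{1}{2} \cdot \frac{1}{6} \cdot 1 = -1392 + \frac{1}{12} = - \frac{16703}{12}$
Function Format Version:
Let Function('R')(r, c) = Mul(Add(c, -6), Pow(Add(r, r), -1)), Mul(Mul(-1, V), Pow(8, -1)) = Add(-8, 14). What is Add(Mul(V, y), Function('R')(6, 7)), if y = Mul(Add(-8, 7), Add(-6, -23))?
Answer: Rational(-16703, 12) ≈ -1391.9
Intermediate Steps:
V = -48 (V = Mul(-8, Add(-8, 14)) = Mul(-8, 6) = -48)
Function('R')(r, c) = Mul(Rational(1, 2), Pow(r, -1), Add(-6, c)) (Function('R')(r, c) = Mul(Add(-6, c), Pow(Mul(2, r), -1)) = Mul(Add(-6, c), Mul(Rational(1, 2), Pow(r, -1))) = Mul(Rational(1, 2), Pow(r, -1), Add(-6, c)))
y = 29 (y = Mul(-1, -29) = 29)
Add(Mul(V, y), Function('R')(6, 7)) = Add(Mul(-48, 29), Mul(Rational(1, 2), Pow(6, -1), Add(-6, 7))) = Add(-1392, Mul(Rational(1, 2), Rational(1, 6), 1)) = Add(-1392, Rational(1, 12)) = Rational(-16703, 12)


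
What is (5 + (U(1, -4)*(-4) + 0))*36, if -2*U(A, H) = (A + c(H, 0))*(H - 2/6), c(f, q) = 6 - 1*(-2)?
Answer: -2628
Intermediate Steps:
c(f, q) = 8 (c(f, q) = 6 + 2 = 8)
U(A, H) = -(8 + A)*(-1/3 + H)/2 (U(A, H) = -(A + 8)*(H - 2/6)/2 = -(8 + A)*(H - 2*1/6)/2 = -(8 + A)*(H - 1/3)/2 = -(8 + A)*(-1/3 + H)/2)
(5 + (U(1, -4)*(-4) + 0))*36 = (5 + ((4/3 - 4*(-4) + (1/6)*1 - 1/2*1*(-4))*(-4) + 0))*36 = (5 + ((4/3 + 16 + 1/6 + 2)*(-4) + 0))*36 = (5 + ((39/2)*(-4) + 0))*36 = (5 + (-78 + 0))*36 = (5 - 78)*36 = -73*36 = -2628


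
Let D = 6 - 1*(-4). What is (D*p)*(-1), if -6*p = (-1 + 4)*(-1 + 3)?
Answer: 10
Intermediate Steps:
p = -1 (p = -(-1 + 4)*(-1 + 3)/6 = -2/2 = -⅙*6 = -1)
D = 10 (D = 6 + 4 = 10)
(D*p)*(-1) = (10*(-1))*(-1) = -10*(-1) = 10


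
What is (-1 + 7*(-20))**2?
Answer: 19881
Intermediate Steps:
(-1 + 7*(-20))**2 = (-1 - 140)**2 = (-141)**2 = 19881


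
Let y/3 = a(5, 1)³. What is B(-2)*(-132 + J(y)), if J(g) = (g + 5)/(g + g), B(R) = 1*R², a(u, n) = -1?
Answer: -1588/3 ≈ -529.33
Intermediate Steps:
y = -3 (y = 3*(-1)³ = 3*(-1) = -3)
B(R) = R²
J(g) = (5 + g)/(2*g) (J(g) = (5 + g)/((2*g)) = (5 + g)*(1/(2*g)) = (5 + g)/(2*g))
B(-2)*(-132 + J(y)) = (-2)²*(-132 + (½)*(5 - 3)/(-3)) = 4*(-132 + (½)*(-⅓)*2) = 4*(-132 - ⅓) = 4*(-397/3) = -1588/3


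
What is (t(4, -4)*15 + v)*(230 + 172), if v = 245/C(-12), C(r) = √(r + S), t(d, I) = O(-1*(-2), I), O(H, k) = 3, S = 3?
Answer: 18090 - 32830*I ≈ 18090.0 - 32830.0*I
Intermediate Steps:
t(d, I) = 3
C(r) = √(3 + r) (C(r) = √(r + 3) = √(3 + r))
v = -245*I/3 (v = 245/(√(3 - 12)) = 245/(√(-9)) = 245/((3*I)) = 245*(-I/3) = -245*I/3 ≈ -81.667*I)
(t(4, -4)*15 + v)*(230 + 172) = (3*15 - 245*I/3)*(230 + 172) = (45 - 245*I/3)*402 = 18090 - 32830*I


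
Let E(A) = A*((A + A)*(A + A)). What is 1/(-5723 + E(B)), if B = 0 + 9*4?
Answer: 1/180901 ≈ 5.5279e-6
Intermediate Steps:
B = 36 (B = 0 + 36 = 36)
E(A) = 4*A³ (E(A) = A*((2*A)*(2*A)) = A*(4*A²) = 4*A³)
1/(-5723 + E(B)) = 1/(-5723 + 4*36³) = 1/(-5723 + 4*46656) = 1/(-5723 + 186624) = 1/180901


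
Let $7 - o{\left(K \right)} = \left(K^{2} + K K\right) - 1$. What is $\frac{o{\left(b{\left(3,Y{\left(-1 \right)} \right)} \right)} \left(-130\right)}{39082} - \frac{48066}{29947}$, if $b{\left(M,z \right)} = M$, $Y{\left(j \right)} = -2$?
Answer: $- \frac{919792156}{585194327} \approx -1.5718$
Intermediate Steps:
$o{\left(K \right)} = 8 - 2 K^{2}$ ($o{\left(K \right)} = 7 - \left(\left(K^{2} + K K\right) - 1\right) = 7 - \left(\left(K^{2} + K^{2}\right) - 1\right) = 7 - \left(2 K^{2} - 1\right) = 7 - \left(-1 + 2 K^{2}\right) = 8 - 2 K^{2}$)
$\frac{o{\left(b{\left(3,Y{\left(-1 \right)} \right)} \right)} \left(-130\right)}{39082} - \frac{48066}{29947} = \frac{\left(8 - 2 \cdot 3^{2}\right) \left(-130\right)}{39082} - \frac{48066}{29947} = \left(8 - 18\right) \left(-130\right) \frac{1}{39082} - \frac{48066}{29947} = \left(-10\right) \left(-130\right) \frac{1}{39082} - \frac{48066}{29947} = 1300 \cdot \frac{1}{39082} - \frac{48066}{29947} = \frac{650}{19541} - \frac{48066}{29947} = - \frac{919792156}{585194327}$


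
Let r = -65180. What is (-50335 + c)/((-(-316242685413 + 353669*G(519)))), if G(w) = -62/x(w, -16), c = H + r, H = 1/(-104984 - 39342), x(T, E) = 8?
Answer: -33343635782/91284874806130733 ≈ -3.6527e-7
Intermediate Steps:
H = -1/144326 (H = 1/(-144326) = -1/144326 ≈ -6.9288e-6)
c = -9407168681/144326 (c = -1/144326 - 65180 = -9407168681/144326 ≈ -65180.)
G(w) = -31/4 (G(w) = -62/8 = -62*⅛ = -31/4)
(-50335 + c)/((-(-316242685413 + 353669*G(519)))) = (-50335 - 9407168681/144326)/((-353669/(1/(-894177 - 31/4)))) = -16671817891/(144326*((-353669/(1/(-3576739/4))))) = -16671817891/(144326*((-353669/(-4/3576739)))) = -16671817891/(144326*((-353669*(-3576739/4)))) = -16671817891/(144326*1264981705391/4) = -16671817891/144326*4/1264981705391 = -33343635782/91284874806130733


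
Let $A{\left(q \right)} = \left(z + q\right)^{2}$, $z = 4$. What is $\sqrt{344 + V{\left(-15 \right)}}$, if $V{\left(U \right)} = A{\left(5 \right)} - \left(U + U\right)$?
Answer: $\sqrt{455} \approx 21.331$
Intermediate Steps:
$A{\left(q \right)} = \left(4 + q\right)^{2}$
$V{\left(U \right)} = 81 - 2 U$ ($V{\left(U \right)} = \left(4 + 5\right)^{2} - \left(U + U\right) = 9^{2} - 2 U = 81 - 2 U$)
$\sqrt{344 + V{\left(-15 \right)}} = \sqrt{344 + \left(81 - -30\right)} = \sqrt{344 + \left(81 + 30\right)} = \sqrt{344 + 111} = \sqrt{455}$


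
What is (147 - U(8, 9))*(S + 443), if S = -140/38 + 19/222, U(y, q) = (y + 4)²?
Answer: 1853395/1406 ≈ 1318.2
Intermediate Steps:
U(y, q) = (4 + y)²
S = -15179/4218 (S = -140*1/38 + 19*(1/222) = -70/19 + 19/222 = -15179/4218 ≈ -3.5986)
(147 - U(8, 9))*(S + 443) = (147 - (4 + 8)²)*(-15179/4218 + 443) = (147 - 1*12²)*(1853395/4218) = (147 - 1*144)*(1853395/4218) = (147 - 144)*(1853395/4218) = 3*(1853395/4218) = 1853395/1406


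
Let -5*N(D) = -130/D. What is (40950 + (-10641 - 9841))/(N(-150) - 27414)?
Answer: -1535100/2056063 ≈ -0.74662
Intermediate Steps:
N(D) = 26/D (N(D) = -(-26)/D = 26/D)
(40950 + (-10641 - 9841))/(N(-150) - 27414) = (40950 + (-10641 - 9841))/(26/(-150) - 27414) = (40950 - 20482)/(26*(-1/150) - 27414) = 20468/(-13/75 - 27414) = 20468/(-2056063/75) = 20468*(-75/2056063) = -1535100/2056063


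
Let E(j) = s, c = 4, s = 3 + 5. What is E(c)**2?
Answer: 64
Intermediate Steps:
s = 8
E(j) = 8
E(c)**2 = 8**2 = 64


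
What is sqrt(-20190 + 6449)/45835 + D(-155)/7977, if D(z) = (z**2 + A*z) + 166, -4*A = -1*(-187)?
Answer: 125749/31908 + I*sqrt(13741)/45835 ≈ 3.941 + 0.0025575*I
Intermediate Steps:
A = -187/4 (A = -(-1)*(-187)/4 = -1/4*187 = -187/4 ≈ -46.750)
D(z) = 166 + z**2 - 187*z/4 (D(z) = (z**2 - 187*z/4) + 166 = 166 + z**2 - 187*z/4)
sqrt(-20190 + 6449)/45835 + D(-155)/7977 = sqrt(-20190 + 6449)/45835 + (166 + (-155)**2 - 187/4*(-155))/7977 = sqrt(-13741)*(1/45835) + (166 + 24025 + 28985/4)*(1/7977) = (I*sqrt(13741))*(1/45835) + (125749/4)*(1/7977) = I*sqrt(13741)/45835 + 125749/31908 = 125749/31908 + I*sqrt(13741)/45835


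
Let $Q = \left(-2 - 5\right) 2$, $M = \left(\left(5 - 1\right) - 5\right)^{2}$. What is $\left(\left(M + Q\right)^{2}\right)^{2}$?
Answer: $28561$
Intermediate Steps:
$M = 1$ ($M = \left(4 - 5\right)^{2} = \left(-1\right)^{2} = 1$)
$Q = -14$ ($Q = \left(-7\right) 2 = -14$)
$\left(\left(M + Q\right)^{2}\right)^{2} = \left(\left(1 - 14\right)^{2}\right)^{2} = \left(\left(-13\right)^{2}\right)^{2} = 169^{2} = 28561$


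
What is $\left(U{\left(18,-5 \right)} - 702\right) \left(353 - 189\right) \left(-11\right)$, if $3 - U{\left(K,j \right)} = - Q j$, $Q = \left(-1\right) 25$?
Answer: $1035496$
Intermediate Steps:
$Q = -25$
$U{\left(K,j \right)} = 3 - 25 j$ ($U{\left(K,j \right)} = 3 - - \left(-25\right) j = 3 - 25 j$)
$\left(U{\left(18,-5 \right)} - 702\right) \left(353 - 189\right) \left(-11\right) = \left(\left(3 - -125\right) - 702\right) \left(353 - 189\right) \left(-11\right) = \left(\left(3 + 125\right) - 702\right) 164 \left(-11\right) = \left(128 - 702\right) 164 \left(-11\right) = \left(-574\right) 164 \left(-11\right) = \left(-94136\right) \left(-11\right) = 1035496$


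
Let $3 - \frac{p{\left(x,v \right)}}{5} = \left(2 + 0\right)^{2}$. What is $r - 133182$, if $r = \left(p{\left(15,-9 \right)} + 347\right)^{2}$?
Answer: $-16218$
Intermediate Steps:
$p{\left(x,v \right)} = -5$ ($p{\left(x,v \right)} = 15 - 5 \left(2 + 0\right)^{2} = 15 - 5 \cdot 2^{2} = 15 - 20 = -5$)
$r = 116964$ ($r = \left(-5 + 347\right)^{2} = 342^{2} = 116964$)
$r - 133182 = 116964 - 133182 = -16218$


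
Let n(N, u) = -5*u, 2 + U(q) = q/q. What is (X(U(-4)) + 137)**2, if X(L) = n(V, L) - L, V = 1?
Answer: 20449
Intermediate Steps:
U(q) = -1 (U(q) = -2 + q/q = -2 + 1 = -1)
X(L) = -6*L (X(L) = -5*L - L = -6*L)
(X(U(-4)) + 137)**2 = (-6*(-1) + 137)**2 = (6 + 137)**2 = 143**2 = 20449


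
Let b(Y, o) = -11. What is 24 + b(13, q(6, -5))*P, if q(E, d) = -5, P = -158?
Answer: 1762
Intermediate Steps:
24 + b(13, q(6, -5))*P = 24 - 11*(-158) = 24 + 1738 = 1762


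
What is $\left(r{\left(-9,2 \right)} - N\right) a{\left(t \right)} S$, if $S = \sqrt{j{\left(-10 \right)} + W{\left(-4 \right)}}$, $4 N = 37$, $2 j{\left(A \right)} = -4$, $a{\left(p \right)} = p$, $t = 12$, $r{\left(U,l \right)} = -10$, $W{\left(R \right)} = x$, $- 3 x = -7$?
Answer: $- 77 \sqrt{3} \approx -133.37$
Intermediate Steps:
$x = \frac{7}{3}$ ($x = \left(- \frac{1}{3}\right) \left(-7\right) = \frac{7}{3} \approx 2.3333$)
$W{\left(R \right)} = \frac{7}{3}$
$j{\left(A \right)} = -2$ ($j{\left(A \right)} = \frac{1}{2} \left(-4\right) = -2$)
$N = \frac{37}{4}$ ($N = \frac{1}{4} \cdot 37 = \frac{37}{4} \approx 9.25$)
$S = \frac{\sqrt{3}}{3}$ ($S = \sqrt{-2 + \frac{7}{3}} = \sqrt{\frac{1}{3}} = \frac{\sqrt{3}}{3} \approx 0.57735$)
$\left(r{\left(-9,2 \right)} - N\right) a{\left(t \right)} S = \left(-10 - \frac{37}{4}\right) 12 \frac{\sqrt{3}}{3} = \left(- \frac{77}{4}\right) 12 \frac{\sqrt{3}}{3} = - 231 \frac{\sqrt{3}}{3} = - 77 \sqrt{3}$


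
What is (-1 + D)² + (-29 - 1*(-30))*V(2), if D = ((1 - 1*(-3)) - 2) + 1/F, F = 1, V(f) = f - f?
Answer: 4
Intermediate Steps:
V(f) = 0
D = 3 (D = ((1 - 1*(-3)) - 2) + 1/1 = ((1 + 3) - 2) + 1 = (4 - 2) + 1 = 2 + 1 = 3)
(-1 + D)² + (-29 - 1*(-30))*V(2) = (-1 + 3)² + (-29 - 1*(-30))*0 = 2² + (-29 + 30)*0 = 4 + 1*0 = 4 + 0 = 4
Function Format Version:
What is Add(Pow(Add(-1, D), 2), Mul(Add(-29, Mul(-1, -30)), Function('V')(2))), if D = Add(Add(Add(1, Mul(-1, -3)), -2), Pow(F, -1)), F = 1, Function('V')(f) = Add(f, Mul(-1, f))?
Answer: 4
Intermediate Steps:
Function('V')(f) = 0
D = 3 (D = Add(Add(Add(1, Mul(-1, -3)), -2), Pow(1, -1)) = Add(Add(Add(1, 3), -2), 1) = Add(Add(4, -2), 1) = Add(2, 1) = 3)
Add(Pow(Add(-1, D), 2), Mul(Add(-29, Mul(-1, -30)), Function('V')(2))) = Add(Pow(Add(-1, 3), 2), Mul(Add(-29, Mul(-1, -30)), 0)) = Add(Pow(2, 2), Mul(Add(-29, 30), 0)) = Add(4, Mul(1, 0)) = Add(4, 0) = 4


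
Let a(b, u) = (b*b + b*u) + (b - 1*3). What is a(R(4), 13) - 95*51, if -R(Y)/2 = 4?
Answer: -4896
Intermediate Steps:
R(Y) = -8 (R(Y) = -2*4 = -8)
a(b, u) = -3 + b + b² + b*u (a(b, u) = (b² + b*u) + (b - 3) = (b² + b*u) + (-3 + b) = -3 + b + b² + b*u)
a(R(4), 13) - 95*51 = (-3 - 8 + (-8)² - 8*13) - 95*51 = (-3 - 8 + 64 - 104) - 4845 = -51 - 4845 = -4896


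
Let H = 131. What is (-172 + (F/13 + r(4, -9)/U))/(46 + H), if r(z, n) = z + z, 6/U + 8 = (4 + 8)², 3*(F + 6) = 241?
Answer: 587/6903 ≈ 0.085035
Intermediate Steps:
F = 223/3 (F = -6 + (⅓)*241 = -6 + 241/3 = 223/3 ≈ 74.333)
U = 3/68 (U = 6/(-8 + (4 + 8)²) = 6/(-8 + 12²) = 6/(-8 + 144) = 6/136 = 6*(1/136) = 3/68 ≈ 0.044118)
r(z, n) = 2*z
(-172 + (F/13 + r(4, -9)/U))/(46 + H) = (-172 + ((223/3)/13 + (2*4)/(3/68)))/(46 + 131) = (-172 + ((223/3)*(1/13) + 8*(68/3)))/177 = (-172 + (223/39 + 544/3))*(1/177) = (-172 + 7295/39)*(1/177) = (587/39)*(1/177) = 587/6903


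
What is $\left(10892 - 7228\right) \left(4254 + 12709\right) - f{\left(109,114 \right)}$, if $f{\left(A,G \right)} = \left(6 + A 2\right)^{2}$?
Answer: $62102256$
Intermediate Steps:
$f{\left(A,G \right)} = \left(6 + 2 A\right)^{2}$
$\left(10892 - 7228\right) \left(4254 + 12709\right) - f{\left(109,114 \right)} = \left(10892 - 7228\right) \left(4254 + 12709\right) - 4 \left(3 + 109\right)^{2} = 3664 \cdot 16963 - 4 \cdot 112^{2} = 62152432 - 4 \cdot 12544 = 62152432 - 50176 = 62102256$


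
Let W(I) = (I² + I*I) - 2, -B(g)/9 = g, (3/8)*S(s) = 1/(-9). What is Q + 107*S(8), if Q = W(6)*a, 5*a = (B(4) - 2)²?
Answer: 544976/27 ≈ 20184.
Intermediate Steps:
S(s) = -8/27 (S(s) = (8/3)/(-9) = (8/3)*(-⅑) = -8/27)
B(g) = -9*g
a = 1444/5 (a = (-9*4 - 2)²/5 = (-36 - 2)²/5 = (⅕)*(-38)² = (⅕)*1444 = 1444/5 ≈ 288.80)
W(I) = -2 + 2*I² (W(I) = (I² + I²) - 2 = 2*I² - 2 = -2 + 2*I²)
Q = 20216 (Q = (-2 + 2*6²)*(1444/5) = (-2 + 2*36)*(1444/5) = (-2 + 72)*(1444/5) = 70*(1444/5) = 20216)
Q + 107*S(8) = 20216 + 107*(-8/27) = 20216 - 856/27 = 544976/27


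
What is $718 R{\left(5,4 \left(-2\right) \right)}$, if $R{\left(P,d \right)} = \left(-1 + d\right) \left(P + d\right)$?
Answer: $19386$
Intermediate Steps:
$718 R{\left(5,4 \left(-2\right) \right)} = 718 \left(\left(4 \left(-2\right)\right)^{2} - 5 - 4 \left(-2\right) + 5 \cdot 4 \left(-2\right)\right) = 718 \left(\left(-8\right)^{2} - 5 - -8 + 5 \left(-8\right)\right) = 718 \left(64 - 5 + 8 - 40\right) = 718 \cdot 27 = 19386$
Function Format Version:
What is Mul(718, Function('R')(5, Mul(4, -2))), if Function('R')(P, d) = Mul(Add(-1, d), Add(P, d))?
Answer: 19386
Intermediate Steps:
Mul(718, Function('R')(5, Mul(4, -2))) = Mul(718, Add(Pow(Mul(4, -2), 2), Mul(-1, 5), Mul(-1, Mul(4, -2)), Mul(5, Mul(4, -2)))) = Mul(718, Add(Pow(-8, 2), -5, Mul(-1, -8), Mul(5, -8))) = Mul(718, Add(64, -5, 8, -40)) = Mul(718, 27) = 19386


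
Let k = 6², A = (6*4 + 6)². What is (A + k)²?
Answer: 876096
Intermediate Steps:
A = 900 (A = (24 + 6)² = 30² = 900)
k = 36
(A + k)² = (900 + 36)² = 936² = 876096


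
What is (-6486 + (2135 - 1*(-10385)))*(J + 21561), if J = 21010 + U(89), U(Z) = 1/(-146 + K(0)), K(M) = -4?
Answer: 19265503033/75 ≈ 2.5687e+8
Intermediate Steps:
U(Z) = -1/150 (U(Z) = 1/(-146 - 4) = 1/(-150) = -1/150)
J = 3151499/150 (J = 21010 - 1/150 = 3151499/150 ≈ 21010.)
(-6486 + (2135 - 1*(-10385)))*(J + 21561) = (-6486 + (2135 - 1*(-10385)))*(3151499/150 + 21561) = (-6486 + (2135 + 10385))*(6385649/150) = (-6486 + 12520)*(6385649/150) = 6034*(6385649/150) = 19265503033/75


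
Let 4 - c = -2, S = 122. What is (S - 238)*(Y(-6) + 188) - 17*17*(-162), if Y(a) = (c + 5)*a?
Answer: 32666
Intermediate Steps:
c = 6 (c = 4 - 1*(-2) = 4 + 2 = 6)
Y(a) = 11*a (Y(a) = (6 + 5)*a = 11*a)
(S - 238)*(Y(-6) + 188) - 17*17*(-162) = (122 - 238)*(11*(-6) + 188) - 17*17*(-162) = -116*(-66 + 188) - 289*(-162) = -116*122 + 46818 = -14152 + 46818 = 32666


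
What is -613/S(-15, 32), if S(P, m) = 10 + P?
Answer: 613/5 ≈ 122.60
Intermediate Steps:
-613/S(-15, 32) = -613/(10 - 15) = -613/(-5) = -613*(-1/5) = 613/5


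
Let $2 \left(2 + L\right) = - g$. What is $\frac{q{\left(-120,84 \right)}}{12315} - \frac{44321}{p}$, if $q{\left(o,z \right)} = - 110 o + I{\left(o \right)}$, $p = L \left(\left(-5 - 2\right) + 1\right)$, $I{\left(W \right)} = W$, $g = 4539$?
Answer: $- \frac{24503053}{11189409} \approx -2.1898$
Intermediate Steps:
$L = - \frac{4543}{2}$ ($L = -2 + \frac{\left(-1\right) 4539}{2} = -2 + \frac{1}{2} \left(-4539\right) = -2 - \frac{4539}{2} = - \frac{4543}{2} \approx -2271.5$)
$p = 13629$ ($p = - \frac{4543 \left(\left(-5 - 2\right) + 1\right)}{2} = - \frac{4543 \left(-7 + 1\right)}{2} = \left(- \frac{4543}{2}\right) \left(-6\right) = 13629$)
$q{\left(o,z \right)} = - 109 o$ ($q{\left(o,z \right)} = - 110 o + o = - 109 o$)
$\frac{q{\left(-120,84 \right)}}{12315} - \frac{44321}{p} = \frac{\left(-109\right) \left(-120\right)}{12315} - \frac{44321}{13629} = 13080 \cdot \frac{1}{12315} - \frac{44321}{13629} = \frac{872}{821} - \frac{44321}{13629} = - \frac{24503053}{11189409}$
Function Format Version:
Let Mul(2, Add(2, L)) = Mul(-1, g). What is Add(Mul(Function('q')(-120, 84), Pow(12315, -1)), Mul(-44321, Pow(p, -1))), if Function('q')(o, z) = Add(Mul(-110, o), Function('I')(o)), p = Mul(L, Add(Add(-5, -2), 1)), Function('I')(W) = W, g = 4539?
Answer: Rational(-24503053, 11189409) ≈ -2.1898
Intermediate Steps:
L = Rational(-4543, 2) (L = Add(-2, Mul(Rational(1, 2), Mul(-1, 4539))) = Add(-2, Mul(Rational(1, 2), -4539)) = Add(-2, Rational(-4539, 2)) = Rational(-4543, 2) ≈ -2271.5)
p = 13629 (p = Mul(Rational(-4543, 2), Add(Add(-5, -2), 1)) = Mul(Rational(-4543, 2), Add(-7, 1)) = Mul(Rational(-4543, 2), -6) = 13629)
Function('q')(o, z) = Mul(-109, o) (Function('q')(o, z) = Add(Mul(-110, o), o) = Mul(-109, o))
Add(Mul(Function('q')(-120, 84), Pow(12315, -1)), Mul(-44321, Pow(p, -1))) = Add(Mul(Mul(-109, -120), Pow(12315, -1)), Mul(-44321, Pow(13629, -1))) = Add(Mul(13080, Rational(1, 12315)), Mul(-44321, Rational(1, 13629))) = Add(Rational(872, 821), Rational(-44321, 13629)) = Rational(-24503053, 11189409)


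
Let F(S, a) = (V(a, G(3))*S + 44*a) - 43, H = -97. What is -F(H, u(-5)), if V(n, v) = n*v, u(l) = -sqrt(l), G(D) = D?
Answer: 43 - 247*I*sqrt(5) ≈ 43.0 - 552.31*I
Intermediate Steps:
F(S, a) = -43 + 44*a + 3*S*a (F(S, a) = ((a*3)*S + 44*a) - 43 = ((3*a)*S + 44*a) - 43 = (3*S*a + 44*a) - 43 = (44*a + 3*S*a) - 43 = -43 + 44*a + 3*S*a)
-F(H, u(-5)) = -(-43 + 44*(-sqrt(-5)) + 3*(-97)*(-sqrt(-5))) = -(-43 + 44*(-I*sqrt(5)) + 3*(-97)*(-I*sqrt(5))) = -(-43 - 44*I*sqrt(5) + 291*I*sqrt(5)) = -(-43 + 247*I*sqrt(5)) = 43 - 247*I*sqrt(5)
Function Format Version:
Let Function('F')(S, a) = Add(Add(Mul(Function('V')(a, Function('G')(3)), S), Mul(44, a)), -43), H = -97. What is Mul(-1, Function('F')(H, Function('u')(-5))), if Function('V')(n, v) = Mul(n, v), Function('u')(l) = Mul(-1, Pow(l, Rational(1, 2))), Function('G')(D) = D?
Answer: Add(43, Mul(-247, I, Pow(5, Rational(1, 2)))) ≈ Add(43.000, Mul(-552.31, I))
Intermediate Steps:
Function('F')(S, a) = Add(-43, Mul(44, a), Mul(3, S, a)) (Function('F')(S, a) = Add(Add(Mul(Mul(a, 3), S), Mul(44, a)), -43) = Add(Add(Mul(Mul(3, a), S), Mul(44, a)), -43) = Add(Add(Mul(3, S, a), Mul(44, a)), -43) = Add(Add(Mul(44, a), Mul(3, S, a)), -43) = Add(-43, Mul(44, a), Mul(3, S, a)))
Mul(-1, Function('F')(H, Function('u')(-5))) = Mul(-1, Add(-43, Mul(44, Mul(-1, Pow(-5, Rational(1, 2)))), Mul(3, -97, Mul(-1, Pow(-5, Rational(1, 2)))))) = Mul(-1, Add(-43, Mul(44, Mul(-1, Mul(I, Pow(5, Rational(1, 2))))), Mul(3, -97, Mul(-1, Mul(I, Pow(5, Rational(1, 2))))))) = Mul(-1, Add(-43, Mul(44, Mul(-1, I, Pow(5, Rational(1, 2)))), Mul(3, -97, Mul(-1, I, Pow(5, Rational(1, 2)))))) = Mul(-1, Add(-43, Mul(-44, I, Pow(5, Rational(1, 2))), Mul(291, I, Pow(5, Rational(1, 2))))) = Mul(-1, Add(-43, Mul(247, I, Pow(5, Rational(1, 2))))) = Add(43, Mul(-247, I, Pow(5, Rational(1, 2))))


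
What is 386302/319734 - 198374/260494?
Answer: 9300610168/20822197149 ≈ 0.44667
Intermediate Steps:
386302/319734 - 198374/260494 = 386302*(1/319734) - 198374*1/260494 = 193151/159867 - 99187/130247 = 9300610168/20822197149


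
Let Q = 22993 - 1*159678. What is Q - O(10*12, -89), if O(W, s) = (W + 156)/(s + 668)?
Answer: -26380297/193 ≈ -1.3669e+5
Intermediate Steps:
O(W, s) = (156 + W)/(668 + s)
Q = -136685 (Q = 22993 - 159678 = -136685)
Q - O(10*12, -89) = -136685 - (156 + 10*12)/(668 - 89) = -136685 - (156 + 120)/579 = -136685 - 276/579 = -136685 - 1*92/193 = -136685 - 92/193 = -26380297/193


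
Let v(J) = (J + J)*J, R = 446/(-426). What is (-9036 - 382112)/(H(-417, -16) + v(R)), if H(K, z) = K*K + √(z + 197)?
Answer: -35000731533150110097/15560143213822763965 + 201279496045707*√181/15560143213822763965 ≈ -2.2492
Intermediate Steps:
R = -223/213 (R = 446*(-1/426) = -223/213 ≈ -1.0469)
v(J) = 2*J² (v(J) = (2*J)*J = 2*J²)
H(K, z) = K² + √(197 + z)
(-9036 - 382112)/(H(-417, -16) + v(R)) = (-9036 - 382112)/(((-417)² + √(197 - 16)) + 2*(-223/213)²) = -391148/((173889 + √181) + 2*(49729/45369)) = -391148/((173889 + √181) + 99458/45369) = -391148/(7889269499/45369 + √181)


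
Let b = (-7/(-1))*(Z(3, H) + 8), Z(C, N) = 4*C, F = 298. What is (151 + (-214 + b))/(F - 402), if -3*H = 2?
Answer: -77/104 ≈ -0.74039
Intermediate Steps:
H = -2/3 (H = -1/3*2 = -2/3 ≈ -0.66667)
b = 140 (b = (-7/(-1))*(4*3 + 8) = (-7*(-1))*(12 + 8) = 7*20 = 140)
(151 + (-214 + b))/(F - 402) = (151 + (-214 + 140))/(298 - 402) = (151 - 74)/(-104) = 77*(-1/104) = -77/104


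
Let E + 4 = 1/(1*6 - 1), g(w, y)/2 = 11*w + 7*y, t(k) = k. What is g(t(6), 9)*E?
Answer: -4902/5 ≈ -980.40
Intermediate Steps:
g(w, y) = 14*y + 22*w (g(w, y) = 2*(11*w + 7*y) = 2*(7*y + 11*w) = 14*y + 22*w)
E = -19/5 (E = -4 + 1/(1*6 - 1) = -4 + 1/(6 - 1) = -4 + 1/5 = -4 + ⅕ = -19/5 ≈ -3.8000)
g(t(6), 9)*E = (14*9 + 22*6)*(-19/5) = (126 + 132)*(-19/5) = 258*(-19/5) = -4902/5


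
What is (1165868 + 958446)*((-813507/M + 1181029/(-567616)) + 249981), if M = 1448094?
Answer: 36374016414221942939067/68496776992 ≈ 5.3103e+11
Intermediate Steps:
(1165868 + 958446)*((-813507/M + 1181029/(-567616)) + 249981) = (1165868 + 958446)*((-813507/1448094 + 1181029/(-567616)) + 249981) = 2124314*((-813507*1/1448094 + 1181029*(-1/567616)) + 249981) = 2124314*((-271169/482698 - 1181029/567616) + 249981) = 2124314*(-362000099673/136993553984 + 249981) = 2124314*(34245423618374631/136993553984) = 36374016414221942939067/68496776992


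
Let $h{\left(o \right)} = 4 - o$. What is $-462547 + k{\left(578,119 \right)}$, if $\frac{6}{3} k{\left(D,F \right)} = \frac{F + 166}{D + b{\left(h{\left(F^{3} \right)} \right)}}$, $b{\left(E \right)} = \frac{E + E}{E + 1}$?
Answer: $- \frac{452088258588689}{977389322} \approx -4.6255 \cdot 10^{5}$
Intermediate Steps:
$b{\left(E \right)} = \frac{2 E}{1 + E}$
$k{\left(D,F \right)} = \frac{166 + F}{2 \left(D + \frac{2 \left(4 - F^{3}\right)}{5 - F^{3}}\right)}$ ($k{\left(D,F \right)} = \frac{\left(F + 166\right) \frac{1}{D + \frac{2 \left(4 - F^{3}\right)}{1 - \left(-4 + F^{3}\right)}}}{2} = \frac{\left(166 + F\right) \frac{1}{D + \frac{2 \left(4 - F^{3}\right)}{5 - F^{3}}}}{2} = \frac{\frac{1}{D + \frac{2 \left(4 - F^{3}\right)}{5 - F^{3}}} \left(166 + F\right)}{2} = \frac{166 + F}{2 \left(D + \frac{2 \left(4 - F^{3}\right)}{5 - F^{3}}\right)}$)
$-462547 + k{\left(578,119 \right)} = -462547 + \frac{\left(-5 + 119^{3}\right) \left(166 + 119\right)}{2 \left(-8 + 2 \cdot 119^{3} + 578 \left(-5 + 119^{3}\right)\right)} = -462547 + \frac{1}{2} \frac{1}{-8 + 2 \cdot 1685159 + 578 \left(-5 + 1685159\right)} \left(-5 + 1685159\right) 285 = -462547 + \frac{1}{2} \frac{1}{-8 + 3370318 + 578 \cdot 1685154} \cdot 1685154 \cdot 285 = -462547 + \frac{1}{2} \frac{1}{-8 + 3370318 + 974019012} \cdot 1685154 \cdot 285 = -462547 + \frac{1}{2} \cdot \frac{1}{977389322} \cdot 1685154 \cdot 285 = -462547 + \frac{240134445}{977389322} = - \frac{452088258588689}{977389322}$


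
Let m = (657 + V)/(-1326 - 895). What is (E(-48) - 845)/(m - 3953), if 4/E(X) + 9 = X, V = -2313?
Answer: 106983349/500343549 ≈ 0.21382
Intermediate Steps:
E(X) = 4/(-9 + X)
m = 1656/2221 (m = (657 - 2313)/(-1326 - 895) = -1656/(-2221) = -1656*(-1/2221) = 1656/2221 ≈ 0.74561)
(E(-48) - 845)/(m - 3953) = (4/(-9 - 48) - 845)/(1656/2221 - 3953) = (4/(-57) - 845)/(-8777957/2221) = (4*(-1/57) - 845)*(-2221/8777957) = (-4/57 - 845)*(-2221/8777957) = -48169/57*(-2221/8777957) = 106983349/500343549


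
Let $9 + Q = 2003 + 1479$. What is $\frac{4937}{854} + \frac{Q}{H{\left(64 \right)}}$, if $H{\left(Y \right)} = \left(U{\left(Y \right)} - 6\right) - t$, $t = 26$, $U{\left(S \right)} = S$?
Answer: $\frac{1561963}{13664} \approx 114.31$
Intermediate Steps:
$Q = 3473$ ($Q = -9 + \left(2003 + 1479\right) = -9 + 3482 = 3473$)
$H{\left(Y \right)} = -32 + Y$ ($H{\left(Y \right)} = \left(Y - 6\right) - 26 = \left(-6 + Y\right) - 26 = -32 + Y$)
$\frac{4937}{854} + \frac{Q}{H{\left(64 \right)}} = \frac{4937}{854} + \frac{3473}{-32 + 64} = 4937 \cdot \frac{1}{854} + \frac{3473}{32} = \frac{4937}{854} + 3473 \cdot \frac{1}{32} = \frac{4937}{854} + \frac{3473}{32} = \frac{1561963}{13664}$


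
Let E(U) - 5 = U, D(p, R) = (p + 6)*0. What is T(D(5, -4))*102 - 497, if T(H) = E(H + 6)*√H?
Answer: -497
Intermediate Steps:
D(p, R) = 0 (D(p, R) = (6 + p)*0 = 0)
E(U) = 5 + U
T(H) = √H*(11 + H) (T(H) = (5 + (H + 6))*√H = (5 + (6 + H))*√H = (11 + H)*√H = √H*(11 + H))
T(D(5, -4))*102 - 497 = (√0*(11 + 0))*102 - 497 = (0*11)*102 - 497 = 0*102 - 497 = 0 - 497 = -497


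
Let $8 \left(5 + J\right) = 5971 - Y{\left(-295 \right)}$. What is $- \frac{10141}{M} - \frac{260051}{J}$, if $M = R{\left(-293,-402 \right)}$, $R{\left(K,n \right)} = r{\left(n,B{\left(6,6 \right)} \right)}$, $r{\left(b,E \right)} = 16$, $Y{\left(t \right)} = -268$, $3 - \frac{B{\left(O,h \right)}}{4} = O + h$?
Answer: $- \frac{96150587}{99184} \approx -969.42$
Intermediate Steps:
$B{\left(O,h \right)} = 12 - 4 O - 4 h$ ($B{\left(O,h \right)} = 12 - 4 \left(O + h\right) = 12 - \left(4 O + 4 h\right) = 12 - 4 O - 4 h$)
$R{\left(K,n \right)} = 16$
$M = 16$
$J = \frac{6199}{8}$ ($J = -5 + \frac{5971 - -268}{8} = -5 + \frac{5971 + 268}{8} = -5 + \frac{1}{8} \cdot 6239 = -5 + \frac{6239}{8} = \frac{6199}{8} \approx 774.88$)
$- \frac{10141}{M} - \frac{260051}{J} = - \frac{10141}{16} - \frac{260051}{\frac{6199}{8}} = \left(-10141\right) \frac{1}{16} - \frac{2080408}{6199} = - \frac{10141}{16} - \frac{2080408}{6199} = - \frac{96150587}{99184}$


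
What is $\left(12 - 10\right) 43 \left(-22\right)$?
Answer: $-1892$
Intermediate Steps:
$\left(12 - 10\right) 43 \left(-22\right) = 2 \cdot 43 \left(-22\right) = 86 \left(-22\right) = -1892$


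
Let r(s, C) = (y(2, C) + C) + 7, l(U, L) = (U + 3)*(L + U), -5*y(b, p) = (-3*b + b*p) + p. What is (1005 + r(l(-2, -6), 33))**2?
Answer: 26337424/25 ≈ 1.0535e+6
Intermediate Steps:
y(b, p) = -p/5 + 3*b/5 - b*p/5 (y(b, p) = -((-3*b + b*p) + p)/5 = -(p - 3*b + b*p)/5 = -p/5 + 3*b/5 - b*p/5)
l(U, L) = (3 + U)*(L + U)
r(s, C) = 41/5 + 2*C/5 (r(s, C) = ((-C/5 + (3/5)*2 - 1/5*2*C) + C) + 7 = ((-C/5 + 6/5 - 2*C/5) + C) + 7 = ((6/5 - 3*C/5) + C) + 7 = (6/5 + 2*C/5) + 7 = 41/5 + 2*C/5)
(1005 + r(l(-2, -6), 33))**2 = (1005 + (41/5 + (2/5)*33))**2 = (1005 + (41/5 + 66/5))**2 = (1005 + 107/5)**2 = (5132/5)**2 = 26337424/25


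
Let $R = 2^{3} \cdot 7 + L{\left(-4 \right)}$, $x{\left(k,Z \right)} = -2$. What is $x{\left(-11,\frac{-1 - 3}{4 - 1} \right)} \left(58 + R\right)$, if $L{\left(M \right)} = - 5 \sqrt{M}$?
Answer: $-228 + 20 i \approx -228.0 + 20.0 i$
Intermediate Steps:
$R = 56 - 10 i$ ($R = 2^{3} \cdot 7 - 5 \sqrt{-4} = 8 \cdot 7 - 5 \cdot 2 i = 56 - 10 i \approx 56.0 - 10.0 i$)
$x{\left(-11,\frac{-1 - 3}{4 - 1} \right)} \left(58 + R\right) = - 2 \left(58 + \left(56 - 10 i\right)\right) = - 2 \left(114 - 10 i\right) = -228 + 20 i$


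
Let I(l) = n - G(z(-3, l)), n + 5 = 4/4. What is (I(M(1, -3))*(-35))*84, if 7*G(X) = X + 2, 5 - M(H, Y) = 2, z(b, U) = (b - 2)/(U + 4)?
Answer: 12300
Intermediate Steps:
z(b, U) = (-2 + b)/(4 + U)
n = -4 (n = -5 + 4/4 = -5 + 4*(1/4) = -5 + 1 = -4)
M(H, Y) = 3 (M(H, Y) = 5 - 1*2 = 5 - 2 = 3)
G(X) = 2/7 + X/7 (G(X) = (X + 2)/7 = (2 + X)/7 = 2/7 + X/7)
I(l) = -30/7 + 5/(7*(4 + l)) (I(l) = -4 - (2/7 + ((-2 - 3)/(4 + l))/7) = -4 - (2/7 + (-5/(4 + l))/7) = -4 - (2/7 - 5/(7*(4 + l))) = -4 + (-2/7 + 5/(7*(4 + l))) = -30/7 + 5/(7*(4 + l)))
(I(M(1, -3))*(-35))*84 = ((5*(-23 - 6*3)/(7*(4 + 3)))*(-35))*84 = (((5/7)*(-23 - 18)/7)*(-35))*84 = (((5/7)*(1/7)*(-41))*(-35))*84 = -205/49*(-35)*84 = (1025/7)*84 = 12300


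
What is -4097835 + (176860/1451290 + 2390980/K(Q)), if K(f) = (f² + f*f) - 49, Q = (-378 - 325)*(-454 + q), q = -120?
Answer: -193674787350837352804231/47262711434405551 ≈ -4.0978e+6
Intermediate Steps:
Q = 403522 (Q = (-378 - 325)*(-454 - 120) = -703*(-574) = 403522)
K(f) = -49 + 2*f² (K(f) = (f² + f²) - 49 = 2*f² - 49 = -49 + 2*f²)
-4097835 + (176860/1451290 + 2390980/K(Q)) = -4097835 + (176860/1451290 + 2390980/(-49 + 2*403522²)) = -4097835 + (176860*(1/1451290) + 2390980/(-49 + 2*162830004484)) = -4097835 + (17686/145129 + 2390980/(-49 + 325660008968)) = -4097835 + (17686/145129 + 2390980/325660008919) = -4097835 + 5759969918277854/47262711434405551 = -193674787350837352804231/47262711434405551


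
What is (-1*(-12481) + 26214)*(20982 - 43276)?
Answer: -862666330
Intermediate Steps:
(-1*(-12481) + 26214)*(20982 - 43276) = (12481 + 26214)*(-22294) = 38695*(-22294) = -862666330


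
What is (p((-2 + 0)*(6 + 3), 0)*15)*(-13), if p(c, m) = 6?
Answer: -1170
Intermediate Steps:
(p((-2 + 0)*(6 + 3), 0)*15)*(-13) = (6*15)*(-13) = 90*(-13) = -1170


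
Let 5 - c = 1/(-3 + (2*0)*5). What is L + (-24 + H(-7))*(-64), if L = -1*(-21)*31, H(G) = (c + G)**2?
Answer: 18083/9 ≈ 2009.2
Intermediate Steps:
c = 16/3 (c = 5 - 1/(-3 + (2*0)*5) = 5 - 1/(-3 + 0*5) = 5 - 1/(-3 + 0) = 5 - 1/(-3) = 5 - 1*(-1/3) = 5 + 1/3 = 16/3 ≈ 5.3333)
H(G) = (16/3 + G)**2
L = 651 (L = 21*31 = 651)
L + (-24 + H(-7))*(-64) = 651 + (-24 + (16 + 3*(-7))**2/9)*(-64) = 651 + (-24 + (16 - 21)**2/9)*(-64) = 651 + (-24 + (1/9)*(-5)**2)*(-64) = 651 + (-24 + (1/9)*25)*(-64) = 651 + (-24 + 25/9)*(-64) = 651 - 191/9*(-64) = 651 + 12224/9 = 18083/9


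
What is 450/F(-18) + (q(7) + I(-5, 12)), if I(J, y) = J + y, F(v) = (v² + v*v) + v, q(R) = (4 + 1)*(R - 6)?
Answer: 89/7 ≈ 12.714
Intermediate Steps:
q(R) = -30 + 5*R (q(R) = 5*(-6 + R) = -30 + 5*R)
F(v) = v + 2*v² (F(v) = (v² + v²) + v = 2*v² + v = v + 2*v²)
450/F(-18) + (q(7) + I(-5, 12)) = 450/(-18*(1 + 2*(-18))) + ((-30 + 5*7) + (-5 + 12)) = 450/(-18*(1 - 36)) + ((-30 + 35) + 7) = 450/(-18*(-35)) + (5 + 7) = 450/630 + 12 = (1/630)*450 + 12 = 5/7 + 12 = 89/7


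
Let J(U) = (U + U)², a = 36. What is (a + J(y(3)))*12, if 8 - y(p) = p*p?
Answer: 480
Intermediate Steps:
y(p) = 8 - p² (y(p) = 8 - p*p = 8 - p²)
J(U) = 4*U² (J(U) = (2*U)² = 4*U²)
(a + J(y(3)))*12 = (36 + 4*(8 - 1*3²)²)*12 = (36 + 4*(8 - 1*9)²)*12 = (36 + 4*(8 - 9)²)*12 = (36 + 4*(-1)²)*12 = (36 + 4*1)*12 = (36 + 4)*12 = 40*12 = 480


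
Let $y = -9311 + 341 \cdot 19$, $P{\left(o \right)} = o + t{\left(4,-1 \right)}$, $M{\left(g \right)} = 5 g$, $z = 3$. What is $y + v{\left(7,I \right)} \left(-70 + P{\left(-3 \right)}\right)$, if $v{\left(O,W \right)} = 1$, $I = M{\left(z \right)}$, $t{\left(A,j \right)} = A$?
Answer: $-2901$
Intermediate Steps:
$I = 15$ ($I = 5 \cdot 3 = 15$)
$P{\left(o \right)} = 4 + o$ ($P{\left(o \right)} = o + 4 = 4 + o$)
$y = -2832$ ($y = -9311 + 6479 = -2832$)
$y + v{\left(7,I \right)} \left(-70 + P{\left(-3 \right)}\right) = -2832 + 1 \left(-70 + \left(4 - 3\right)\right) = -2832 + 1 \left(-70 + 1\right) = -2832 + 1 \left(-69\right) = -2832 - 69 = -2901$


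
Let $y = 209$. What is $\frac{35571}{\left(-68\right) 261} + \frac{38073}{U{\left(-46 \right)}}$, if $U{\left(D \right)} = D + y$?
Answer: $\frac{223307177}{964308} \approx 231.57$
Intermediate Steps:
$U{\left(D \right)} = 209 + D$ ($U{\left(D \right)} = D + 209 = 209 + D$)
$\frac{35571}{\left(-68\right) 261} + \frac{38073}{U{\left(-46 \right)}} = \frac{35571}{\left(-68\right) 261} + \frac{38073}{209 - 46} = \frac{35571}{-17748} + \frac{38073}{163} = 35571 \left(- \frac{1}{17748}\right) + 38073 \cdot \frac{1}{163} = - \frac{11857}{5916} + \frac{38073}{163} = \frac{223307177}{964308}$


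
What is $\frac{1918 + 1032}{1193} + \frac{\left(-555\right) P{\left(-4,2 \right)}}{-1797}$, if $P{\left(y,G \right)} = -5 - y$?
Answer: $\frac{1546345}{714607} \approx 2.1639$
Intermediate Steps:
$\frac{1918 + 1032}{1193} + \frac{\left(-555\right) P{\left(-4,2 \right)}}{-1797} = \frac{1918 + 1032}{1193} + \frac{\left(-555\right) \left(-5 - -4\right)}{-1797} = 2950 \cdot \frac{1}{1193} + - 555 \left(-5 + 4\right) \left(- \frac{1}{1797}\right) = \frac{2950}{1193} + \left(-555\right) \left(-1\right) \left(- \frac{1}{1797}\right) = \frac{2950}{1193} + 555 \left(- \frac{1}{1797}\right) = \frac{2950}{1193} - \frac{185}{599} = \frac{1546345}{714607}$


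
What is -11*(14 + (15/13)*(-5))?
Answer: -1177/13 ≈ -90.538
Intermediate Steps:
-11*(14 + (15/13)*(-5)) = -11*(14 - 75/13) = -11*107/13 = -1177/13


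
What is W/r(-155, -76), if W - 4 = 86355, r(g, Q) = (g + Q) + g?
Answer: -86359/386 ≈ -223.73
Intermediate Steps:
r(g, Q) = Q + 2*g (r(g, Q) = (Q + g) + g = Q + 2*g)
W = 86359 (W = 4 + 86355 = 86359)
W/r(-155, -76) = 86359/(-76 + 2*(-155)) = 86359/(-76 - 310) = 86359/(-386) = 86359*(-1/386) = -86359/386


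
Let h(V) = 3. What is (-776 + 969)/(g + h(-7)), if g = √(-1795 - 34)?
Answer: 579/1838 - 193*I*√1829/1838 ≈ 0.31502 - 4.4907*I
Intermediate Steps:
g = I*√1829 (g = √(-1829) = I*√1829 ≈ 42.767*I)
(-776 + 969)/(g + h(-7)) = (-776 + 969)/(I*√1829 + 3) = 193/(3 + I*√1829)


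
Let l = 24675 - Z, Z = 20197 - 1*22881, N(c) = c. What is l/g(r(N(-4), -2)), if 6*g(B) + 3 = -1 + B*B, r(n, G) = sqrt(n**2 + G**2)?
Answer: 82077/8 ≈ 10260.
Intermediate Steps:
Z = -2684 (Z = 20197 - 22881 = -2684)
r(n, G) = sqrt(G**2 + n**2)
g(B) = -2/3 + B**2/6 (g(B) = -1/2 + (-1 + B*B)/6 = -1/2 + (-1 + B**2)/6 = -1/2 + (-1/6 + B**2/6) = -2/3 + B**2/6)
l = 27359 (l = 24675 - 1*(-2684) = 24675 + 2684 = 27359)
l/g(r(N(-4), -2)) = 27359/(-2/3 + (sqrt((-2)**2 + (-4)**2))**2/6) = 27359/(-2/3 + (sqrt(4 + 16))**2/6) = 27359/(-2/3 + (sqrt(20))**2/6) = 27359/(-2/3 + (2*sqrt(5))**2/6) = 27359/(-2/3 + (1/6)*20) = 27359/(-2/3 + 10/3) = 27359/(8/3) = 27359*(3/8) = 82077/8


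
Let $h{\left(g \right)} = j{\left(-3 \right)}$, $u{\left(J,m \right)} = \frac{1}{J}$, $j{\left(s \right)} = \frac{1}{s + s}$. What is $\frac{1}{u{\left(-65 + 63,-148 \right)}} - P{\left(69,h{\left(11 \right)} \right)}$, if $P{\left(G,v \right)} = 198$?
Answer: $-200$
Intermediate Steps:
$j{\left(s \right)} = \frac{1}{2 s}$
$h{\left(g \right)} = - \frac{1}{6}$ ($h{\left(g \right)} = \frac{1}{2 \left(-3\right)} = \frac{1}{2} \left(- \frac{1}{3}\right) = - \frac{1}{6}$)
$\frac{1}{u{\left(-65 + 63,-148 \right)}} - P{\left(69,h{\left(11 \right)} \right)} = \frac{1}{\frac{1}{-65 + 63}} - 198 = \frac{1}{\frac{1}{-2}} - 198 = \frac{1}{- \frac{1}{2}} - 198 = -2 - 198 = -200$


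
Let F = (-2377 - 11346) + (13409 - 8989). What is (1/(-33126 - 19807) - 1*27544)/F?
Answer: 1457986553/492435699 ≈ 2.9608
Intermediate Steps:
F = -9303 (F = -13723 + 4420 = -9303)
(1/(-33126 - 19807) - 1*27544)/F = (1/(-33126 - 19807) - 1*27544)/(-9303) = (1/(-52933) - 27544)*(-1/9303) = (-1/52933 - 27544)*(-1/9303) = -1457986553/52933*(-1/9303) = 1457986553/492435699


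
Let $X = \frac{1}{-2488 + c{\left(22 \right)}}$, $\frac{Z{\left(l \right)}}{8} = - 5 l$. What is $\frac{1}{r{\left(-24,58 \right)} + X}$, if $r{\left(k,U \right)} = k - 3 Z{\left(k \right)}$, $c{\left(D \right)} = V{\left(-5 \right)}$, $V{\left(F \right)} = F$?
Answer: $- \frac{2493}{7239673} \approx -0.00034435$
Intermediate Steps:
$Z{\left(l \right)} = - 40 l$ ($Z{\left(l \right)} = 8 \left(- 5 l\right) = - 40 l$)
$c{\left(D \right)} = -5$
$r{\left(k,U \right)} = 121 k$ ($r{\left(k,U \right)} = k - 3 \left(- 40 k\right) = k + 120 k = 121 k$)
$X = - \frac{1}{2493}$ ($X = \frac{1}{-2488 - 5} = \frac{1}{-2493} = - \frac{1}{2493} \approx -0.00040112$)
$\frac{1}{r{\left(-24,58 \right)} + X} = \frac{1}{121 \left(-24\right) - \frac{1}{2493}} = \frac{1}{-2904 - \frac{1}{2493}} = \frac{1}{- \frac{7239673}{2493}} = - \frac{2493}{7239673}$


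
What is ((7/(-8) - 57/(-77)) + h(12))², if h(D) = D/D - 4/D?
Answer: 966289/3415104 ≈ 0.28295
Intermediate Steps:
h(D) = 1 - 4/D
((7/(-8) - 57/(-77)) + h(12))² = ((7/(-8) - 57/(-77)) + (-4 + 12)/12)² = ((7*(-⅛) - 57*(-1/77)) + (1/12)*8)² = ((-7/8 + 57/77) + ⅔)² = (-83/616 + ⅔)² = (983/1848)² = 966289/3415104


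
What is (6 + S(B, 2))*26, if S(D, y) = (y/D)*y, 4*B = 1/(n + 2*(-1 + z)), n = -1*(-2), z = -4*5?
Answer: -16484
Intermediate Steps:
z = -20
n = 2
B = -1/160 (B = 1/(4*(2 + 2*(-1 - 20))) = 1/(4*(2 + 2*(-21))) = 1/(4*(2 - 42)) = (1/4)/(-40) = (1/4)*(-1/40) = -1/160 ≈ -0.0062500)
S(D, y) = y**2/D
(6 + S(B, 2))*26 = (6 + 2**2/(-1/160))*26 = (6 - 160*4)*26 = (6 - 640)*26 = -634*26 = -16484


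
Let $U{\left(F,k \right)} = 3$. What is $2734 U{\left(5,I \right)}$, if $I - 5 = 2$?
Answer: $8202$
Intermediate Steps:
$I = 7$ ($I = 5 + 2 = 7$)
$2734 U{\left(5,I \right)} = 2734 \cdot 3 = 8202$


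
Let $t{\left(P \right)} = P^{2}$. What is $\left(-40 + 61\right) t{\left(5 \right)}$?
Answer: $525$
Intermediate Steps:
$\left(-40 + 61\right) t{\left(5 \right)} = \left(-40 + 61\right) 5^{2} = 21 \cdot 25 = 525$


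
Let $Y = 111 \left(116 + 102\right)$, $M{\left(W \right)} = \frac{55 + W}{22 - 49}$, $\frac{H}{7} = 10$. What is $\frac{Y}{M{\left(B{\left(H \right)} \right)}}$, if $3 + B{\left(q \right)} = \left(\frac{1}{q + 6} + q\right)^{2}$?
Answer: $- \frac{3773726496}{28613393} \approx -131.89$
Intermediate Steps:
$H = 70$ ($H = 7 \cdot 10 = 70$)
$B{\left(q \right)} = -3 + \left(q + \frac{1}{6 + q}\right)^{2}$ ($B{\left(q \right)} = -3 + \left(\frac{1}{q + 6} + q\right)^{2} = -3 + \left(\frac{1}{6 + q} + q\right)^{2} = -3 + \left(q + \frac{1}{6 + q}\right)^{2}$)
$M{\left(W \right)} = - \frac{55}{27} - \frac{W}{27}$ ($M{\left(W \right)} = \frac{55 + W}{-27} = \left(55 + W\right) \left(- \frac{1}{27}\right) = - \frac{55}{27} - \frac{W}{27}$)
$Y = 24198$ ($Y = 111 \cdot 218 = 24198$)
$\frac{Y}{M{\left(B{\left(H \right)} \right)}} = \frac{24198}{- \frac{55}{27} - \frac{-3 + \frac{\left(1 + 70^{2} + 6 \cdot 70\right)^{2}}{\left(6 + 70\right)^{2}}}{27}} = \frac{24198}{- \frac{55}{27} - \frac{-3 + \frac{\left(1 + 4900 + 420\right)^{2}}{5776}}{27}} = \frac{24198}{- \frac{55}{27} - \frac{-3 + \frac{5321^{2}}{5776}}{27}} = \frac{24198}{- \frac{55}{27} - \frac{-3 + \frac{1}{5776} \cdot 28313041}{27}} = \frac{24198}{- \frac{55}{27} - \frac{-3 + \frac{28313041}{5776}}{27}} = \frac{24198}{- \frac{55}{27} - \frac{28295713}{155952}} = \frac{24198}{- \frac{28613393}{155952}} = 24198 \left(- \frac{155952}{28613393}\right) = - \frac{3773726496}{28613393}$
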